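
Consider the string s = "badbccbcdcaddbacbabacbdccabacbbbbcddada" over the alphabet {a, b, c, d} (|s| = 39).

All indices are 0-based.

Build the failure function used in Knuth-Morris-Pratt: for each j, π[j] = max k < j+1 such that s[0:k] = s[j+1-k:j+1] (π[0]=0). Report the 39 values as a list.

[0, 0, 0, 1, 0, 0, 1, 0, 0, 0, 0, 0, 0, 1, 2, 0, 1, 2, 1, 2, 0, 1, 0, 0, 0, 0, 1, 2, 0, 1, 1, 1, 1, 0, 0, 0, 0, 0, 0]

π[0] = 0
j=1 s[j]='a': π[1]=0 (border '')
j=2 s[j]='d': π[2]=0 (border '')
j=3 s[j]='b': π[3]=1 (border 'b')
j=4 s[j]='c': k: 1→0; π[4]=0 (border '')
j=5 s[j]='c': π[5]=0 (border '')
j=6 s[j]='b': π[6]=1 (border 'b')
j=7 s[j]='c': k: 1→0; π[7]=0 (border '')
j=8 s[j]='d': π[8]=0 (border '')
j=9 s[j]='c': π[9]=0 (border '')
j=10 s[j]='a': π[10]=0 (border '')
j=11 s[j]='d': π[11]=0 (border '')
j=12 s[j]='d': π[12]=0 (border '')
j=13 s[j]='b': π[13]=1 (border 'b')
j=14 s[j]='a': π[14]=2 (border 'ba')
j=15 s[j]='c': k: 2→0; π[15]=0 (border '')
j=16 s[j]='b': π[16]=1 (border 'b')
j=17 s[j]='a': π[17]=2 (border 'ba')
j=18 s[j]='b': k: 2→0; π[18]=1 (border 'b')
j=19 s[j]='a': π[19]=2 (border 'ba')
j=20 s[j]='c': k: 2→0; π[20]=0 (border '')
j=21 s[j]='b': π[21]=1 (border 'b')
j=22 s[j]='d': k: 1→0; π[22]=0 (border '')
j=23 s[j]='c': π[23]=0 (border '')
j=24 s[j]='c': π[24]=0 (border '')
j=25 s[j]='a': π[25]=0 (border '')
j=26 s[j]='b': π[26]=1 (border 'b')
j=27 s[j]='a': π[27]=2 (border 'ba')
j=28 s[j]='c': k: 2→0; π[28]=0 (border '')
j=29 s[j]='b': π[29]=1 (border 'b')
j=30 s[j]='b': k: 1→0; π[30]=1 (border 'b')
j=31 s[j]='b': k: 1→0; π[31]=1 (border 'b')
j=32 s[j]='b': k: 1→0; π[32]=1 (border 'b')
j=33 s[j]='c': k: 1→0; π[33]=0 (border '')
j=34 s[j]='d': π[34]=0 (border '')
j=35 s[j]='d': π[35]=0 (border '')
j=36 s[j]='a': π[36]=0 (border '')
j=37 s[j]='d': π[37]=0 (border '')
j=38 s[j]='a': π[38]=0 (border '')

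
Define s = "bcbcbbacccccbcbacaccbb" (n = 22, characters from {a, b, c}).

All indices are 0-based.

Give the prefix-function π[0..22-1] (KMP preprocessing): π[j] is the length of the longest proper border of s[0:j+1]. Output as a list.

π[0] = 0
j=1 s[j]='c': π[1]=0 (border '')
j=2 s[j]='b': π[2]=1 (border 'b')
j=3 s[j]='c': π[3]=2 (border 'bc')
j=4 s[j]='b': π[4]=3 (border 'bcb')
j=5 s[j]='b': k: 3→1→0; π[5]=1 (border 'b')
j=6 s[j]='a': k: 1→0; π[6]=0 (border '')
j=7 s[j]='c': π[7]=0 (border '')
j=8 s[j]='c': π[8]=0 (border '')
j=9 s[j]='c': π[9]=0 (border '')
j=10 s[j]='c': π[10]=0 (border '')
j=11 s[j]='c': π[11]=0 (border '')
j=12 s[j]='b': π[12]=1 (border 'b')
j=13 s[j]='c': π[13]=2 (border 'bc')
j=14 s[j]='b': π[14]=3 (border 'bcb')
j=15 s[j]='a': k: 3→1→0; π[15]=0 (border '')
j=16 s[j]='c': π[16]=0 (border '')
j=17 s[j]='a': π[17]=0 (border '')
j=18 s[j]='c': π[18]=0 (border '')
j=19 s[j]='c': π[19]=0 (border '')
j=20 s[j]='b': π[20]=1 (border 'b')
j=21 s[j]='b': k: 1→0; π[21]=1 (border 'b')

[0, 0, 1, 2, 3, 1, 0, 0, 0, 0, 0, 0, 1, 2, 3, 0, 0, 0, 0, 0, 1, 1]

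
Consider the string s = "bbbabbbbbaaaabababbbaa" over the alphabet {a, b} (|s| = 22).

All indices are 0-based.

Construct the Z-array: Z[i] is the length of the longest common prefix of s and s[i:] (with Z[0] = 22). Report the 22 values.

Z[0]=22
i=1: i≥r, start 0; Z[1]=2 grow→box=[1,3)
i=2: min(r-i=1, Z[1]=2)=1; Z[2]=1
i=3: i≥r, start 0; Z[3]=0
i=4: i≥r, start 0; Z[4]=3 grow→box=[4,7)
i=5: min(r-i=2, Z[1]=2)=2; Z[5]=3 grow→box=[5,8)
i=6: min(r-i=2, Z[1]=2)=2; Z[6]=4 grow→box=[6,10)
i=7: min(r-i=3, Z[1]=2)=2; Z[7]=2
i=8: min(r-i=2, Z[2]=1)=1; Z[8]=1
i=9: min(r-i=1, Z[3]=0)=0; Z[9]=0
i=10: i≥r, start 0; Z[10]=0
i=11: i≥r, start 0; Z[11]=0
i=12: i≥r, start 0; Z[12]=0
i=13: i≥r, start 0; Z[13]=1 grow→box=[13,14)
i=14: i≥r, start 0; Z[14]=0
i=15: i≥r, start 0; Z[15]=1 grow→box=[15,16)
i=16: i≥r, start 0; Z[16]=0
i=17: i≥r, start 0; Z[17]=4 grow→box=[17,21)
i=18: min(r-i=3, Z[1]=2)=2; Z[18]=2
i=19: min(r-i=2, Z[2]=1)=1; Z[19]=1
i=20: min(r-i=1, Z[3]=0)=0; Z[20]=0
i=21: i≥r, start 0; Z[21]=0

[22, 2, 1, 0, 3, 3, 4, 2, 1, 0, 0, 0, 0, 1, 0, 1, 0, 4, 2, 1, 0, 0]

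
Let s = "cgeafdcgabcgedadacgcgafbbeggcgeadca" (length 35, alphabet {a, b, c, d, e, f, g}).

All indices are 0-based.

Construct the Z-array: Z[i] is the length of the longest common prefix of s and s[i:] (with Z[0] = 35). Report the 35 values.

[35, 0, 0, 0, 0, 0, 2, 0, 0, 0, 3, 0, 0, 0, 0, 0, 0, 2, 0, 2, 0, 0, 0, 0, 0, 0, 0, 0, 4, 0, 0, 0, 0, 1, 0]

Z[0]=35
i=1: i≥r, start 0; Z[1]=0
i=2: i≥r, start 0; Z[2]=0
i=3: i≥r, start 0; Z[3]=0
i=4: i≥r, start 0; Z[4]=0
i=5: i≥r, start 0; Z[5]=0
i=6: i≥r, start 0; Z[6]=2 extend→box=[6,8)
i=7: min(r-i=1, Z[1]=0)=0; Z[7]=0
i=8: i≥r, start 0; Z[8]=0
i=9: i≥r, start 0; Z[9]=0
i=10: i≥r, start 0; Z[10]=3 extend→box=[10,13)
i=11: min(r-i=2, Z[1]=0)=0; Z[11]=0
i=12: min(r-i=1, Z[2]=0)=0; Z[12]=0
i=13: i≥r, start 0; Z[13]=0
i=14: i≥r, start 0; Z[14]=0
i=15: i≥r, start 0; Z[15]=0
i=16: i≥r, start 0; Z[16]=0
i=17: i≥r, start 0; Z[17]=2 extend→box=[17,19)
i=18: min(r-i=1, Z[1]=0)=0; Z[18]=0
i=19: i≥r, start 0; Z[19]=2 extend→box=[19,21)
i=20: min(r-i=1, Z[1]=0)=0; Z[20]=0
i=21: i≥r, start 0; Z[21]=0
i=22: i≥r, start 0; Z[22]=0
i=23: i≥r, start 0; Z[23]=0
i=24: i≥r, start 0; Z[24]=0
i=25: i≥r, start 0; Z[25]=0
i=26: i≥r, start 0; Z[26]=0
i=27: i≥r, start 0; Z[27]=0
i=28: i≥r, start 0; Z[28]=4 extend→box=[28,32)
i=29: min(r-i=3, Z[1]=0)=0; Z[29]=0
i=30: min(r-i=2, Z[2]=0)=0; Z[30]=0
i=31: min(r-i=1, Z[3]=0)=0; Z[31]=0
i=32: i≥r, start 0; Z[32]=0
i=33: i≥r, start 0; Z[33]=1 extend→box=[33,34)
i=34: i≥r, start 0; Z[34]=0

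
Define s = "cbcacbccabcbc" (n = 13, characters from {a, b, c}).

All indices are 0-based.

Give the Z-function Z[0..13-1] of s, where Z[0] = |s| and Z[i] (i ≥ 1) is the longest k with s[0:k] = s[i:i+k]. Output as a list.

[13, 0, 1, 0, 3, 0, 1, 1, 0, 0, 3, 0, 1]

Z[0]=13
i=1: outside box; Z[1]=0
i=2: outside box; Z[2]=1 scan→box=[2,3)
i=3: outside box; Z[3]=0
i=4: outside box; Z[4]=3 scan→box=[4,7)
i=5: min(r-i=2, Z[1]=0)=0; Z[5]=0
i=6: min(r-i=1, Z[2]=1)=1; Z[6]=1
i=7: outside box; Z[7]=1 scan→box=[7,8)
i=8: outside box; Z[8]=0
i=9: outside box; Z[9]=0
i=10: outside box; Z[10]=3 scan→box=[10,13)
i=11: min(r-i=2, Z[1]=0)=0; Z[11]=0
i=12: min(r-i=1, Z[2]=1)=1; Z[12]=1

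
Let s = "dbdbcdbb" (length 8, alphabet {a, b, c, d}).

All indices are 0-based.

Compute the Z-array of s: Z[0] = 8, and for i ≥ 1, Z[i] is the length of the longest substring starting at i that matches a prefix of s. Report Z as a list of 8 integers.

Z[0]=8
i=1: fresh scan; Z[1]=0
i=2: fresh scan; Z[2]=2 extend→box=[2,4)
i=3: min(r-i=1, Z[1]=0)=0; Z[3]=0
i=4: fresh scan; Z[4]=0
i=5: fresh scan; Z[5]=2 extend→box=[5,7)
i=6: min(r-i=1, Z[1]=0)=0; Z[6]=0
i=7: fresh scan; Z[7]=0

[8, 0, 2, 0, 0, 2, 0, 0]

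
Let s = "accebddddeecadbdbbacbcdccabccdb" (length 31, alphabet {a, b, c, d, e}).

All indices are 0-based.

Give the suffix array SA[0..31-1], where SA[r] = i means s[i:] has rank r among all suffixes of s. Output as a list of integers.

[25, 18, 0, 12, 30, 17, 16, 26, 20, 14, 4, 24, 11, 19, 23, 27, 1, 28, 21, 2, 29, 15, 13, 22, 5, 6, 7, 8, 3, 10, 9]

rank | idx | suffix
   0 |  25 | abccdb
   1 |  18 | acbcdccabccdb
   2 |   0 | accebddddeecadbdbbacbcdccabccdb
   3 |  12 | adbdbbacbcdccabccdb
   4 |  30 | b
   5 |  17 | bacbcdccabccdb
   6 |  16 | bbacbcdccabccdb
   7 |  26 | bccdb
   8 |  20 | bcdccabccdb
   9 |  14 | bdbbacbcdccabccdb
  10 |   4 | bddddeecadbdbbacbcdccabccdb
  11 |  24 | cabccdb
  12 |  11 | cadbdbbacbcdccabccdb
  13 |  19 | cbcdccabccdb
  14 |  23 | ccabccdb
  15 |  27 | ccdb
  16 |   1 | ccebddddeecadbdbbacbcdccabccdb
  17 |  28 | cdb
  18 |  21 | cdccabccdb
  19 |   2 | cebddddeecadbdbbacbcdccabccdb
  20 |  29 | db
  21 |  15 | dbbacbcdccabccdb
  22 |  13 | dbdbbacbcdccabccdb
  23 |  22 | dccabccdb
  24 |   5 | ddddeecadbdbbacbcdccabccdb
  25 |   6 | dddeecadbdbbacbcdccabccdb
  26 |   7 | ddeecadbdbbacbcdccabccdb
  27 |   8 | deecadbdbbacbcdccabccdb
  28 |   3 | ebddddeecadbdbbacbcdccabccdb
  29 |  10 | ecadbdbbacbcdccabccdb
  30 |   9 | eecadbdbbacbcdccabccdb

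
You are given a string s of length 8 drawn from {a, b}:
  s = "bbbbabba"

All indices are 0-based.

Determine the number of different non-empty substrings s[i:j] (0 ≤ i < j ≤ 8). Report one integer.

sorted suffixes:
  #0 SA[0]=7  'a'
  #1 SA[1]=4  'abba'
  #2 SA[2]=6  'ba'
  #3 SA[3]=3  'babba'
  #4 SA[4]=5  'bba'
  #5 SA[5]=2  'bbabba'
  #6 SA[6]=1  'bbbabba'
  #7 SA[7]=0  'bbbbabba'

SA = [7, 4, 6, 3, 5, 2, 1, 0]
rank  pair      lcp
   1  s[7:],s[4:]  1  'a'
   2  s[4:],s[6:]  0  ''
   3  s[6:],s[3:]  2  'ba'
   4  s[3:],s[5:]  1  'b'
   5  s[5:],s[2:]  3  'bba'
   6  s[2:],s[1:]  2  'bb'
   7  s[1:],s[0:]  3  'bbb'

n(n+1)/2 = 8·9/2 = 36
Σ LCP = 0 + 1 + 0 + 2 + 1 + 3 + 2 + 3 = 12
distinct = 36 − 12 = 24

24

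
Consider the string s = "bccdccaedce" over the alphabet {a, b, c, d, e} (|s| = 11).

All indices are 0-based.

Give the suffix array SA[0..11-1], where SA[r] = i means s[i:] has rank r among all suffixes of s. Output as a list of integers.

[6, 0, 5, 4, 1, 2, 9, 3, 8, 10, 7]

rank→(start, suffix):
  0 → (6, 'aedce')
  1 → (0, 'bccdccaedce')
  2 → (5, 'caedce')
  3 → (4, 'ccaedce')
  4 → (1, 'ccdccaedce')
  5 → (2, 'cdccaedce')
  6 → (9, 'ce')
  7 → (3, 'dccaedce')
  8 → (8, 'dce')
  9 → (10, 'e')
  10 → (7, 'edce')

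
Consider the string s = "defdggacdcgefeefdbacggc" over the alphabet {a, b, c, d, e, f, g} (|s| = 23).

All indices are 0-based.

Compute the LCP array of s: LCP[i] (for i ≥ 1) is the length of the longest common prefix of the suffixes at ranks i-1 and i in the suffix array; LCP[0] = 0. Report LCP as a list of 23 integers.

sorted suffixes:
  #0 SA[0]=6  'acdcgefeefdbacggc'
  #1 SA[1]=18  'acggc'
  #2 SA[2]=17  'bacggc'
  #3 SA[3]=22  'c'
  #4 SA[4]=7  'cdcgefeefdbacggc'
  #5 SA[5]=9  'cgefeefdbacggc'
  #6 SA[6]=19  'cggc'
  #7 SA[7]=16  'dbacggc'
  #8 SA[8]=8  'dcgefeefdbacggc'
  #9 SA[9]=0  'defdggacdcgefeefdbacggc'
  #10 SA[10]=3  'dggacdcgefeefdbacggc'
  #11 SA[11]=13  'eefdbacggc'
  #12 SA[12]=14  'efdbacggc'
  #13 SA[13]=1  'efdggacdcgefeefdbacggc'
  #14 SA[14]=11  'efeefdbacggc'
  #15 SA[15]=15  'fdbacggc'
  #16 SA[16]=2  'fdggacdcgefeefdbacggc'
  #17 SA[17]=12  'feefdbacggc'
  #18 SA[18]=5  'gacdcgefeefdbacggc'
  #19 SA[19]=21  'gc'
  #20 SA[20]=10  'gefeefdbacggc'
  #21 SA[21]=4  'ggacdcgefeefdbacggc'
  #22 SA[22]=20  'ggc'

SA = [6, 18, 17, 22, 7, 9, 19, 16, 8, 0, 3, 13, 14, 1, 11, 15, 2, 12, 5, 21, 10, 4, 20]
rank  pair      lcp
   1  s[6:],s[18:]  2  'ac'
   2  s[18:],s[17:]  0  ''
   3  s[17:],s[22:]  0  ''
   4  s[22:],s[7:]  1  'c'
   5  s[7:],s[9:]  1  'c'
   6  s[9:],s[19:]  2  'cg'
   7  s[19:],s[16:]  0  ''
   8  s[16:],s[8:]  1  'd'
   9  s[8:],s[0:]  1  'd'
  10  s[0:],s[3:]  1  'd'
  11  s[3:],s[13:]  0  ''
  12  s[13:],s[14:]  1  'e'
  13  s[14:],s[1:]  3  'efd'
  14  s[1:],s[11:]  2  'ef'
  15  s[11:],s[15:]  0  ''
  16  s[15:],s[2:]  2  'fd'
  17  s[2:],s[12:]  1  'f'
  18  s[12:],s[5:]  0  ''
  19  s[5:],s[21:]  1  'g'
  20  s[21:],s[10:]  1  'g'
  21  s[10:],s[4:]  1  'g'
  22  s[4:],s[20:]  2  'gg'

[0, 2, 0, 0, 1, 1, 2, 0, 1, 1, 1, 0, 1, 3, 2, 0, 2, 1, 0, 1, 1, 1, 2]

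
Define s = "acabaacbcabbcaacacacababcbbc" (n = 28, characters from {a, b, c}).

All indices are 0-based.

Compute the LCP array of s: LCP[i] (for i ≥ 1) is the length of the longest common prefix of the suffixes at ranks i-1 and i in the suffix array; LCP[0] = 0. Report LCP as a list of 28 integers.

[0, 3, 1, 3, 2, 2, 1, 5, 3, 5, 2, 0, 2, 1, 3, 1, 2, 3, 2, 0, 1, 2, 4, 3, 2, 4, 1, 2]

rank→(start, suffix):
  0 → (13, 'aacacacababcbbc')
  1 → (4, 'aacbcabbcaacacacababcbbc')
  2 → (2, 'abaacbcabbcaacacacababcbbc')
  3 → (20, 'ababcbbc')
  4 → (9, 'abbcaacacacababcbbc')
  5 → (22, 'abcbbc')
  6 → (0, 'acabaacbcabbcaacacacababcbbc')
  7 → (18, 'acababcbbc')
  8 → (16, 'acacababcbbc')
  9 → (14, 'acacacababcbbc')
  10 → (5, 'acbcabbcaacacacababcbbc')
  11 → (3, 'baacbcabbcaacacacababcbbc')
  12 → (21, 'babcbbc')
  13 → (25, 'bbc')
  14 → (10, 'bbcaacacacababcbbc')
  15 → (26, 'bc')
  16 → (11, 'bcaacacacababcbbc')
  17 → (7, 'bcabbcaacacacababcbbc')
  18 → (23, 'bcbbc')
  19 → (27, 'c')
  20 → (12, 'caacacacababcbbc')
  21 → (1, 'cabaacbcabbcaacacacababcbbc')
  22 → (19, 'cababcbbc')
  23 → (8, 'cabbcaacacacababcbbc')
  24 → (17, 'cacababcbbc')
  25 → (15, 'cacacababcbbc')
  26 → (24, 'cbbc')
  27 → (6, 'cbcabbcaacacacababcbbc')

SA = [13, 4, 2, 20, 9, 22, 0, 18, 16, 14, 5, 3, 21, 25, 10, 26, 11, 7, 23, 27, 12, 1, 19, 8, 17, 15, 24, 6]
i: (SA[i-1],SA[i]) lcp shared
  1: (13,4) 3 'aac'
  2: (4,2) 1 'a'
  3: (2,20) 3 'aba'
  4: (20,9) 2 'ab'
  5: (9,22) 2 'ab'
  6: (22,0) 1 'a'
  7: (0,18) 5 'acaba'
  8: (18,16) 3 'aca'
  9: (16,14) 5 'acaca'
  10: (14,5) 2 'ac'
  11: (5,3) 0 ''
  12: (3,21) 2 'ba'
  13: (21,25) 1 'b'
  14: (25,10) 3 'bbc'
  15: (10,26) 1 'b'
  16: (26,11) 2 'bc'
  17: (11,7) 3 'bca'
  18: (7,23) 2 'bc'
  19: (23,27) 0 ''
  20: (27,12) 1 'c'
  21: (12,1) 2 'ca'
  22: (1,19) 4 'caba'
  23: (19,8) 3 'cab'
  24: (8,17) 2 'ca'
  25: (17,15) 4 'caca'
  26: (15,24) 1 'c'
  27: (24,6) 2 'cb'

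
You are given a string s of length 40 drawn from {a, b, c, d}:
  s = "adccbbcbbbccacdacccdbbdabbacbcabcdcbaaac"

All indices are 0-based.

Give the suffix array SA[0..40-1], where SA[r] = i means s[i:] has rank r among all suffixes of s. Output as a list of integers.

[36, 37, 23, 30, 38, 26, 15, 12, 0, 35, 25, 24, 7, 4, 8, 20, 28, 5, 9, 31, 21, 39, 29, 11, 34, 6, 3, 27, 10, 2, 16, 17, 13, 18, 32, 22, 14, 19, 33, 1]

sorted suffixes:
  #0 SA[0]=36  'aaac'
  #1 SA[1]=37  'aac'
  #2 SA[2]=23  'abbacbcabcdcbaaac'
  #3 SA[3]=30  'abcdcbaaac'
  #4 SA[4]=38  'ac'
  #5 SA[5]=26  'acbcabcdcbaaac'
  #6 SA[6]=15  'acccdbbdabbacbcabcdcbaaac'
  #7 SA[7]=12  'acdacccdbbdabbacbcabcdcbaaac'
  #8 SA[8]=0  'adccbbcbbbccacdacccdbbdabbacbcabcdcbaaac'
  #9 SA[9]=35  'baaac'
  #10 SA[10]=25  'bacbcabcdcbaaac'
  #11 SA[11]=24  'bbacbcabcdcbaaac'
  #12 SA[12]=7  'bbbccacdacccdbbdabbacbcabcdcbaaac'
  #13 SA[13]=4  'bbcbbbccacdacccdbbdabbacbcabcdcbaaac'
  #14 SA[14]=8  'bbccacdacccdbbdabbacbcabcdcbaaac'
  #15 SA[15]=20  'bbdabbacbcabcdcbaaac'
  #16 SA[16]=28  'bcabcdcbaaac'
  #17 SA[17]=5  'bcbbbccacdacccdbbdabbacbcabcdcbaaac'
  #18 SA[18]=9  'bccacdacccdbbdabbacbcabcdcbaaac'
  #19 SA[19]=31  'bcdcbaaac'
  #20 SA[20]=21  'bdabbacbcabcdcbaaac'
  #21 SA[21]=39  'c'
  #22 SA[22]=29  'cabcdcbaaac'
  #23 SA[23]=11  'cacdacccdbbdabbacbcabcdcbaaac'
  #24 SA[24]=34  'cbaaac'
  #25 SA[25]=6  'cbbbccacdacccdbbdabbacbcabcdcbaaac'
  #26 SA[26]=3  'cbbcbbbccacdacccdbbdabbacbcabcdcbaaac'
  #27 SA[27]=27  'cbcabcdcbaaac'
  #28 SA[28]=10  'ccacdacccdbbdabbacbcabcdcbaaac'
  #29 SA[29]=2  'ccbbcbbbccacdacccdbbdabbacbcabcdcbaaac'
  #30 SA[30]=16  'cccdbbdabbacbcabcdcbaaac'
  #31 SA[31]=17  'ccdbbdabbacbcabcdcbaaac'
  #32 SA[32]=13  'cdacccdbbdabbacbcabcdcbaaac'
  #33 SA[33]=18  'cdbbdabbacbcabcdcbaaac'
  #34 SA[34]=32  'cdcbaaac'
  #35 SA[35]=22  'dabbacbcabcdcbaaac'
  #36 SA[36]=14  'dacccdbbdabbacbcabcdcbaaac'
  #37 SA[37]=19  'dbbdabbacbcabcdcbaaac'
  #38 SA[38]=33  'dcbaaac'
  #39 SA[39]=1  'dccbbcbbbccacdacccdbbdabbacbcabcdcbaaac'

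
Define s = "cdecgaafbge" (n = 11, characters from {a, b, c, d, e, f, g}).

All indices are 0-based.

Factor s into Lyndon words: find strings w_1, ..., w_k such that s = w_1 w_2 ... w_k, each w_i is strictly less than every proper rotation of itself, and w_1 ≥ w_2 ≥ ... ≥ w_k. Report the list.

emit factor 1: 'cdecg' (i=0, period=5)
emit factor 2: 'aafbge' (i=5, period=6)

["cdecg", "aafbge"]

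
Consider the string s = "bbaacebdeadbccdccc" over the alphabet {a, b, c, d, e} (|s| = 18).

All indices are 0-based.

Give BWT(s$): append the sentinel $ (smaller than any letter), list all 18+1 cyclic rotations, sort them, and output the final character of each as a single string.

cbaeb$deccdbcaacbdc

rank  rotation             last
    0  $bbaacebdeadbccdccc  c
    1  aacebdeadbccdccc$bb  b
    2  acebdeadbccdccc$bba  a
    3  adbccdccc$bbaacebde  e
    4  baacebdeadbccdccc$b  b
    5  bbaacebdeadbccdccc$  $
    6  bccdccc$bbaacebdead  d
    7  bdeadbccdccc$bbaace  e
    8  c$bbaacebdeadbccdcc  c
    9  cc$bbaacebdeadbccdc  c
   10  ccc$bbaacebdeadbccd  d
   11  ccdccc$bbaacebdeadb  b
   12  cdccc$bbaacebdeadbc  c
   13  cebdeadbccdccc$bbaa  a
   14  dbccdccc$bbaacebdea  a
   15  dccc$bbaacebdeadbcc  c
   16  deadbccdccc$bbaaceb  b
   17  eadbccdccc$bbaacebd  d
   18  ebdeadbccdccc$bbaac  c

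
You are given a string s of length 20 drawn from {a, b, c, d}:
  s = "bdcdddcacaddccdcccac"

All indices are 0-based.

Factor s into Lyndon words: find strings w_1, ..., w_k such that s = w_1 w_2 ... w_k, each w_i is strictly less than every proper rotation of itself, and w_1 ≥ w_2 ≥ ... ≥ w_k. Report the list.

emit factor 1: 'bdcdddc' (i=0, period=7)
emit factor 2: 'acaddccdccc' (i=7, period=11)
emit factor 3: 'ac' (i=18, period=2)

["bdcdddc", "acaddccdccc", "ac"]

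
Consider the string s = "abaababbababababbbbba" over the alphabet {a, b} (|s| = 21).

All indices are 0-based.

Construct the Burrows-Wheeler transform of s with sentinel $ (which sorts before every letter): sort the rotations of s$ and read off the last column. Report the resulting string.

rank  rotation                last
    0  $abaababbababababbbbba  a
    1  a$abaababbababababbbbb  b
    2  aababbababababbbbba$ab  b
    3  abaababbababababbbbba$  $
    4  ababababbbbba$abaababb  b
    5  abababbbbba$abaababbab  b
    6  ababbababababbbbba$aba  a
    7  ababbbbba$abaababbabab  b
    8  abbababababbbbba$abaab  b
    9  abbbbba$abaababbababab  b
   10  ba$abaababbababababbbb  b
   11  baababbababababbbbba$a  a
   12  bababababbbbba$abaabab  b
   13  babababbbbba$abaababba  a
   14  bababbbbba$abaababbaba  a
   15  babbababababbbbba$abaa  a
   16  babbbbba$abaababbababa  a
   17  bba$abaababbababababbb  b
   18  bbababababbbbba$abaaba  a
   19  bbba$abaababbababababb  b
   20  bbbba$abaababbabababab  b
   21  bbbbba$abaababbabababa  a

abb$bbabbbbabaaaababba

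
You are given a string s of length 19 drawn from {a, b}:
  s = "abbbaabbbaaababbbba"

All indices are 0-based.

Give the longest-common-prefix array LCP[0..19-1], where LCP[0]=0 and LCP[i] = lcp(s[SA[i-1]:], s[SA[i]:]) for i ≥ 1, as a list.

rank→(start, suffix):
  0 → (18, 'a')
  1 → (9, 'aaababbbba')
  2 → (10, 'aababbbba')
  3 → (4, 'aabbbaaababbbba')
  4 → (11, 'ababbbba')
  5 → (5, 'abbbaaababbbba')
  6 → (0, 'abbbaabbbaaababbbba')
  7 → (13, 'abbbba')
  8 → (17, 'ba')
  9 → (8, 'baaababbbba')
  10 → (3, 'baabbbaaababbbba')
  11 → (12, 'babbbba')
  12 → (16, 'bba')
  13 → (7, 'bbaaababbbba')
  14 → (2, 'bbaabbbaaababbbba')
  15 → (15, 'bbba')
  16 → (6, 'bbbaaababbbba')
  17 → (1, 'bbbaabbbaaababbbba')
  18 → (14, 'bbbba')

SA = [18, 9, 10, 4, 11, 5, 0, 13, 17, 8, 3, 12, 16, 7, 2, 15, 6, 1, 14]
i: (SA[i-1],SA[i]) lcp shared
  1: (18,9) 1 'a'
  2: (9,10) 2 'aa'
  3: (10,4) 3 'aab'
  4: (4,11) 1 'a'
  5: (11,5) 2 'ab'
  6: (5,0) 6 'abbbaa'
  7: (0,13) 4 'abbb'
  8: (13,17) 0 ''
  9: (17,8) 2 'ba'
  10: (8,3) 3 'baa'
  11: (3,12) 2 'ba'
  12: (12,16) 1 'b'
  13: (16,7) 3 'bba'
  14: (7,2) 4 'bbaa'
  15: (2,15) 2 'bb'
  16: (15,6) 4 'bbba'
  17: (6,1) 5 'bbbaa'
  18: (1,14) 3 'bbb'

[0, 1, 2, 3, 1, 2, 6, 4, 0, 2, 3, 2, 1, 3, 4, 2, 4, 5, 3]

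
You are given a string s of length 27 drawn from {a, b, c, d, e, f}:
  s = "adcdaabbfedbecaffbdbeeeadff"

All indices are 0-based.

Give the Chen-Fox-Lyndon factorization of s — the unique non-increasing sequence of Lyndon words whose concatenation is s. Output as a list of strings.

["adcd", "aabbfedbecaffbdbeeeadff"]

emit factor 1: 'adcd' (i=0, period=4)
emit factor 2: 'aabbfedbecaffbdbeeeadff' (i=4, period=23)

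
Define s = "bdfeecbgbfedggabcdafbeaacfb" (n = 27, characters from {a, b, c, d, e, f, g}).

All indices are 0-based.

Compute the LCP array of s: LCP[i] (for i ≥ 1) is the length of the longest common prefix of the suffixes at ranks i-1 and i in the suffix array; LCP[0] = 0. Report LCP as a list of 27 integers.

sorted suffixes:
  #0 SA[0]=22  'aacfb'
  #1 SA[1]=14  'abcdafbeaacfb'
  #2 SA[2]=23  'acfb'
  #3 SA[3]=18  'afbeaacfb'
  #4 SA[4]=26  'b'
  #5 SA[5]=15  'bcdafbeaacfb'
  #6 SA[6]=0  'bdfeecbgbfedggabcdafbeaacfb'
  #7 SA[7]=20  'beaacfb'
  #8 SA[8]=8  'bfedggabcdafbeaacfb'
  #9 SA[9]=6  'bgbfedggabcdafbeaacfb'
  #10 SA[10]=5  'cbgbfedggabcdafbeaacfb'
  #11 SA[11]=16  'cdafbeaacfb'
  #12 SA[12]=24  'cfb'
  #13 SA[13]=17  'dafbeaacfb'
  #14 SA[14]=1  'dfeecbgbfedggabcdafbeaacfb'
  #15 SA[15]=11  'dggabcdafbeaacfb'
  #16 SA[16]=21  'eaacfb'
  #17 SA[17]=4  'ecbgbfedggabcdafbeaacfb'
  #18 SA[18]=10  'edggabcdafbeaacfb'
  #19 SA[19]=3  'eecbgbfedggabcdafbeaacfb'
  #20 SA[20]=25  'fb'
  #21 SA[21]=19  'fbeaacfb'
  #22 SA[22]=9  'fedggabcdafbeaacfb'
  #23 SA[23]=2  'feecbgbfedggabcdafbeaacfb'
  #24 SA[24]=13  'gabcdafbeaacfb'
  #25 SA[25]=7  'gbfedggabcdafbeaacfb'
  #26 SA[26]=12  'ggabcdafbeaacfb'

SA = [22, 14, 23, 18, 26, 15, 0, 20, 8, 6, 5, 16, 24, 17, 1, 11, 21, 4, 10, 3, 25, 19, 9, 2, 13, 7, 12]
i: (SA[i-1],SA[i]) lcp shared
  1: (22,14) 1 'a'
  2: (14,23) 1 'a'
  3: (23,18) 1 'a'
  4: (18,26) 0 ''
  5: (26,15) 1 'b'
  6: (15,0) 1 'b'
  7: (0,20) 1 'b'
  8: (20,8) 1 'b'
  9: (8,6) 1 'b'
  10: (6,5) 0 ''
  11: (5,16) 1 'c'
  12: (16,24) 1 'c'
  13: (24,17) 0 ''
  14: (17,1) 1 'd'
  15: (1,11) 1 'd'
  16: (11,21) 0 ''
  17: (21,4) 1 'e'
  18: (4,10) 1 'e'
  19: (10,3) 1 'e'
  20: (3,25) 0 ''
  21: (25,19) 2 'fb'
  22: (19,9) 1 'f'
  23: (9,2) 2 'fe'
  24: (2,13) 0 ''
  25: (13,7) 1 'g'
  26: (7,12) 1 'g'

[0, 1, 1, 1, 0, 1, 1, 1, 1, 1, 0, 1, 1, 0, 1, 1, 0, 1, 1, 1, 0, 2, 1, 2, 0, 1, 1]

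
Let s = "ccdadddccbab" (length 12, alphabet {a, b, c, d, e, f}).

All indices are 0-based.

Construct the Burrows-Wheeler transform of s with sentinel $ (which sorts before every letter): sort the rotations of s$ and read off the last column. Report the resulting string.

rank  rotation       last
    0  $ccdadddccbab  b
    1  ab$ccdadddccb  b
    2  adddccbab$ccd  d
    3  b$ccdadddccba  a
    4  bab$ccdadddcc  c
    5  cbab$ccdadddc  c
    6  ccbab$ccdaddd  d
    7  ccdadddccbab$  $
    8  cdadddccbab$c  c
    9  dadddccbab$cc  c
   10  dccbab$ccdadd  d
   11  ddccbab$ccdad  d
   12  dddccbab$ccda  a

bbdaccd$ccdda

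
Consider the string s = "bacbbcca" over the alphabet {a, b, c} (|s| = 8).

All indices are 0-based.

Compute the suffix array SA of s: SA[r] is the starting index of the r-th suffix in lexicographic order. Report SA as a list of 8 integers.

sorted suffixes:
  #0 SA[0]=7  'a'
  #1 SA[1]=1  'acbbcca'
  #2 SA[2]=0  'bacbbcca'
  #3 SA[3]=3  'bbcca'
  #4 SA[4]=4  'bcca'
  #5 SA[5]=6  'ca'
  #6 SA[6]=2  'cbbcca'
  #7 SA[7]=5  'cca'

[7, 1, 0, 3, 4, 6, 2, 5]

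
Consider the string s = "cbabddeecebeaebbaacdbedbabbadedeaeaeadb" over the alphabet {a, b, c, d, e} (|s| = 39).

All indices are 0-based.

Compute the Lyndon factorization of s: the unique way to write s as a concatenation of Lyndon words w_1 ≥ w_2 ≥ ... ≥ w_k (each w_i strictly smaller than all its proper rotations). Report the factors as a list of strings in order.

emit factor 1: 'c' (i=0, period=1)
emit factor 2: 'b' (i=1, period=1)
emit factor 3: 'abddeecebeaebb' (i=2, period=14)
emit factor 4: 'aacdbedbabbadedeaeaeadb' (i=16, period=23)

["c", "b", "abddeecebeaebb", "aacdbedbabbadedeaeaeadb"]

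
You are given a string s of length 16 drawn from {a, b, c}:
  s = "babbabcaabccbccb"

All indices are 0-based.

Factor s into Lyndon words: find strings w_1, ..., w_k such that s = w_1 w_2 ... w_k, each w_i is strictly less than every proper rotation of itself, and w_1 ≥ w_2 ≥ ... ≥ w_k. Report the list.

["b", "abbabc", "aabccbccb"]

emit factor 1: 'b' (i=0, period=1)
emit factor 2: 'abbabc' (i=1, period=6)
emit factor 3: 'aabccbccb' (i=7, period=9)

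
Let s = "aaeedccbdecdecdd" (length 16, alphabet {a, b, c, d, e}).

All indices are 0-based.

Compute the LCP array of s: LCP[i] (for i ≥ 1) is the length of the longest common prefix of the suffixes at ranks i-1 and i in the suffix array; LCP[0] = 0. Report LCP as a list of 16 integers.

rank→(start, suffix):
  0 → (0, 'aaeedccbdecdecdd')
  1 → (1, 'aeedccbdecdecdd')
  2 → (7, 'bdecdecdd')
  3 → (6, 'cbdecdecdd')
  4 → (5, 'ccbdecdecdd')
  5 → (13, 'cdd')
  6 → (10, 'cdecdd')
  7 → (15, 'd')
  8 → (4, 'dccbdecdecdd')
  9 → (14, 'dd')
  10 → (11, 'decdd')
  11 → (8, 'decdecdd')
  12 → (12, 'ecdd')
  13 → (9, 'ecdecdd')
  14 → (3, 'edccbdecdecdd')
  15 → (2, 'eedccbdecdecdd')

SA = [0, 1, 7, 6, 5, 13, 10, 15, 4, 14, 11, 8, 12, 9, 3, 2]
[i] adj suffixes → lcp
  [1] 0/1 → 1 ('a')
  [2] 1/7 → 0 ('')
  [3] 7/6 → 0 ('')
  [4] 6/5 → 1 ('c')
  [5] 5/13 → 1 ('c')
  [6] 13/10 → 2 ('cd')
  [7] 10/15 → 0 ('')
  [8] 15/4 → 1 ('d')
  [9] 4/14 → 1 ('d')
  [10] 14/11 → 1 ('d')
  [11] 11/8 → 4 ('decd')
  [12] 8/12 → 0 ('')
  [13] 12/9 → 3 ('ecd')
  [14] 9/3 → 1 ('e')
  [15] 3/2 → 1 ('e')

[0, 1, 0, 0, 1, 1, 2, 0, 1, 1, 1, 4, 0, 3, 1, 1]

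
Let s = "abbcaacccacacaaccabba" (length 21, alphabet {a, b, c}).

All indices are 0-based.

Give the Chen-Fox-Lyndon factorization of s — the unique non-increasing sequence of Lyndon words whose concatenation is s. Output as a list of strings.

["abbc", "aacccacac", "aaccabb", "a"]

emit factor 1: 'abbc' (i=0, period=4)
emit factor 2: 'aacccacac' (i=4, period=9)
emit factor 3: 'aaccabb' (i=13, period=7)
emit factor 4: 'a' (i=20, period=1)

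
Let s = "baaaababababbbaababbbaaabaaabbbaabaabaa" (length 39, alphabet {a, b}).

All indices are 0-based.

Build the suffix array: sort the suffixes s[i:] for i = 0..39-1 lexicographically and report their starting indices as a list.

rank→(start, suffix):
  0 → (38, 'a')
  1 → (37, 'aa')
  2 → (1, 'aaaababababbbaababbbaaabaaabbbaabaabaa')
  3 → (21, 'aaabaaabbbaabaabaa')
  4 → (2, 'aaababababbbaababbbaaabaaabbbaabaabaa')
  5 → (25, 'aaabbbaabaabaa')
  6 → (34, 'aabaa')
  7 → (22, 'aabaaabbbaabaabaa')
  8 → (31, 'aabaabaa')
  9 → (3, 'aababababbbaababbbaaabaaabbbaabaabaa')
  10 → (14, 'aababbbaaabaaabbbaabaabaa')
  11 → (26, 'aabbbaabaabaa')
  12 → (35, 'abaa')
  13 → (23, 'abaaabbbaabaabaa')
  14 → (32, 'abaabaa')
  15 → (4, 'ababababbbaababbbaaabaaabbbaabaabaa')
  16 → (6, 'abababbbaababbbaaabaaabbbaabaabaa')
  17 → (15, 'ababbbaaabaaabbbaabaabaa')
  18 → (8, 'ababbbaababbbaaabaaabbbaabaabaa')
  19 → (17, 'abbbaaabaaabbbaabaabaa')
  20 → (27, 'abbbaabaabaa')
  21 → (10, 'abbbaababbbaaabaaabbbaabaabaa')
  22 → (36, 'baa')
  23 → (0, 'baaaababababbbaababbbaaabaaabbbaabaabaa')
  24 → (20, 'baaabaaabbbaabaabaa')
  25 → (24, 'baaabbbaabaabaa')
  26 → (33, 'baabaa')
  27 → (30, 'baabaabaa')
  28 → (13, 'baababbbaaabaaabbbaabaabaa')
  29 → (5, 'babababbbaababbbaaabaaabbbaabaabaa')
  30 → (7, 'bababbbaababbbaaabaaabbbaabaabaa')
  31 → (16, 'babbbaaabaaabbbaabaabaa')
  32 → (9, 'babbbaababbbaaabaaabbbaabaabaa')
  33 → (19, 'bbaaabaaabbbaabaabaa')
  34 → (29, 'bbaabaabaa')
  35 → (12, 'bbaababbbaaabaaabbbaabaabaa')
  36 → (18, 'bbbaaabaaabbbaabaabaa')
  37 → (28, 'bbbaabaabaa')
  38 → (11, 'bbbaababbbaaabaaabbbaabaabaa')

[38, 37, 1, 21, 2, 25, 34, 22, 31, 3, 14, 26, 35, 23, 32, 4, 6, 15, 8, 17, 27, 10, 36, 0, 20, 24, 33, 30, 13, 5, 7, 16, 9, 19, 29, 12, 18, 28, 11]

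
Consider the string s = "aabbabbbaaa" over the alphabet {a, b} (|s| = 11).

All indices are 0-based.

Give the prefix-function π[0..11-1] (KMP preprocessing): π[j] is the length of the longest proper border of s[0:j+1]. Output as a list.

π[0] = 0
j=1 s[j]='a': π[1]=1 (border 'a')
j=2 s[j]='b': k: 1→0; π[2]=0 (border '')
j=3 s[j]='b': π[3]=0 (border '')
j=4 s[j]='a': π[4]=1 (border 'a')
j=5 s[j]='b': k: 1→0; π[5]=0 (border '')
j=6 s[j]='b': π[6]=0 (border '')
j=7 s[j]='b': π[7]=0 (border '')
j=8 s[j]='a': π[8]=1 (border 'a')
j=9 s[j]='a': π[9]=2 (border 'aa')
j=10 s[j]='a': k: 2→1; π[10]=2 (border 'aa')

[0, 1, 0, 0, 1, 0, 0, 0, 1, 2, 2]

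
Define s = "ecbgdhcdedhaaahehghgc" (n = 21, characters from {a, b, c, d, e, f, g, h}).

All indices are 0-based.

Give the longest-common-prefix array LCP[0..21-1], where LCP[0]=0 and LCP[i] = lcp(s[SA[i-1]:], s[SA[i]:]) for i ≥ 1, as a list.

rank | idx | suffix
   0 |  11 | aaahehghgc
   1 |  12 | aahehghgc
   2 |  13 | ahehghgc
   3 |   2 | bgdhcdedhaaahehghgc
   4 |  20 | c
   5 |   1 | cbgdhcdedhaaahehghgc
   6 |   6 | cdedhaaahehghgc
   7 |   7 | dedhaaahehghgc
   8 |   9 | dhaaahehghgc
   9 |   4 | dhcdedhaaahehghgc
  10 |   0 | ecbgdhcdedhaaahehghgc
  11 |   8 | edhaaahehghgc
  12 |  15 | ehghgc
  13 |  19 | gc
  14 |   3 | gdhcdedhaaahehghgc
  15 |  17 | ghgc
  16 |  10 | haaahehghgc
  17 |   5 | hcdedhaaahehghgc
  18 |  14 | hehghgc
  19 |  18 | hgc
  20 |  16 | hghgc

SA = [11, 12, 13, 2, 20, 1, 6, 7, 9, 4, 0, 8, 15, 19, 3, 17, 10, 5, 14, 18, 16]
rank  pair      lcp
   1  s[11:],s[12:]  2  'aa'
   2  s[12:],s[13:]  1  'a'
   3  s[13:],s[2:]  0  ''
   4  s[2:],s[20:]  0  ''
   5  s[20:],s[1:]  1  'c'
   6  s[1:],s[6:]  1  'c'
   7  s[6:],s[7:]  0  ''
   8  s[7:],s[9:]  1  'd'
   9  s[9:],s[4:]  2  'dh'
  10  s[4:],s[0:]  0  ''
  11  s[0:],s[8:]  1  'e'
  12  s[8:],s[15:]  1  'e'
  13  s[15:],s[19:]  0  ''
  14  s[19:],s[3:]  1  'g'
  15  s[3:],s[17:]  1  'g'
  16  s[17:],s[10:]  0  ''
  17  s[10:],s[5:]  1  'h'
  18  s[5:],s[14:]  1  'h'
  19  s[14:],s[18:]  1  'h'
  20  s[18:],s[16:]  2  'hg'

[0, 2, 1, 0, 0, 1, 1, 0, 1, 2, 0, 1, 1, 0, 1, 1, 0, 1, 1, 1, 2]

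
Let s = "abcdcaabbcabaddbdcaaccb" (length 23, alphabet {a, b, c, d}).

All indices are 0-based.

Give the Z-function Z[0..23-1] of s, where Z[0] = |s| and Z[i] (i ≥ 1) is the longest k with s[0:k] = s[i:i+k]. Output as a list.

Z[0]=23
i=1: fresh scan; Z[1]=0
i=2: fresh scan; Z[2]=0
i=3: fresh scan; Z[3]=0
i=4: fresh scan; Z[4]=0
i=5: fresh scan; Z[5]=1 extend→box=[5,6)
i=6: fresh scan; Z[6]=2 extend→box=[6,8)
i=7: min(r-i=1, Z[1]=0)=0; Z[7]=0
i=8: fresh scan; Z[8]=0
i=9: fresh scan; Z[9]=0
i=10: fresh scan; Z[10]=2 extend→box=[10,12)
i=11: min(r-i=1, Z[1]=0)=0; Z[11]=0
i=12: fresh scan; Z[12]=1 extend→box=[12,13)
i=13: fresh scan; Z[13]=0
i=14: fresh scan; Z[14]=0
i=15: fresh scan; Z[15]=0
i=16: fresh scan; Z[16]=0
i=17: fresh scan; Z[17]=0
i=18: fresh scan; Z[18]=1 extend→box=[18,19)
i=19: fresh scan; Z[19]=1 extend→box=[19,20)
i=20: fresh scan; Z[20]=0
i=21: fresh scan; Z[21]=0
i=22: fresh scan; Z[22]=0

[23, 0, 0, 0, 0, 1, 2, 0, 0, 0, 2, 0, 1, 0, 0, 0, 0, 0, 1, 1, 0, 0, 0]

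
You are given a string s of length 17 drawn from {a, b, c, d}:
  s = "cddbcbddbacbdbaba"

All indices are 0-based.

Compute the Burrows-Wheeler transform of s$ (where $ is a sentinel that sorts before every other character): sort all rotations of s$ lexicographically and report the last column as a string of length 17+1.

abbbadddccab$bddbc

rank  rotation            last
    0  $cddbcbddbacbdbaba  a
    1  a$cddbcbddbacbdbab  b
    2  aba$cddbcbddbacbdb  b
    3  acbdbaba$cddbcbddb  b
    4  ba$cddbcbddbacbdba  a
    5  baba$cddbcbddbacbd  d
    6  bacbdbaba$cddbcbdd  d
    7  bcbddbacbdbaba$cdd  d
    8  bdbaba$cddbcbddbac  c
    9  bddbacbdbaba$cddbc  c
   10  cbdbaba$cddbcbddba  a
   11  cbddbacbdbaba$cddb  b
   12  cddbcbddbacbdbaba$  $
   13  dbaba$cddbcbddbacb  b
   14  dbacbdbaba$cddbcbd  d
   15  dbcbddbacbdbaba$cd  d
   16  ddbacbdbaba$cddbcb  b
   17  ddbcbddbacbdbaba$c  c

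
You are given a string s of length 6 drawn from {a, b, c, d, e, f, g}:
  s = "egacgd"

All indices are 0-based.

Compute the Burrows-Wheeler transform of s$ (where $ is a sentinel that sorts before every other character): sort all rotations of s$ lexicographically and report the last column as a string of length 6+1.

rank  rotation last
    0  $egacgd  d
    1  acgd$eg  g
    2  cgd$ega  a
    3  d$egacg  g
    4  egacgd$  $
    5  gacgd$e  e
    6  gd$egac  c

dgag$ec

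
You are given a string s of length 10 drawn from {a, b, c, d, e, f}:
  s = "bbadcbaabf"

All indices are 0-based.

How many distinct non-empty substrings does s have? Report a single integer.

49

rank→(start, suffix):
  0 → (6, 'aabf')
  1 → (7, 'abf')
  2 → (2, 'adcbaabf')
  3 → (5, 'baabf')
  4 → (1, 'badcbaabf')
  5 → (0, 'bbadcbaabf')
  6 → (8, 'bf')
  7 → (4, 'cbaabf')
  8 → (3, 'dcbaabf')
  9 → (9, 'f')

SA = [6, 7, 2, 5, 1, 0, 8, 4, 3, 9]
i: (SA[i-1],SA[i]) lcp shared
  1: (6,7) 1 'a'
  2: (7,2) 1 'a'
  3: (2,5) 0 ''
  4: (5,1) 2 'ba'
  5: (1,0) 1 'b'
  6: (0,8) 1 'b'
  7: (8,4) 0 ''
  8: (4,3) 0 ''
  9: (3,9) 0 ''

n(n+1)/2 = 10·11/2 = 55
Σ LCP = 0 + 1 + 1 + 0 + 2 + 1 + 1 + 0 + 0 + 0 = 6
distinct = 55 − 6 = 49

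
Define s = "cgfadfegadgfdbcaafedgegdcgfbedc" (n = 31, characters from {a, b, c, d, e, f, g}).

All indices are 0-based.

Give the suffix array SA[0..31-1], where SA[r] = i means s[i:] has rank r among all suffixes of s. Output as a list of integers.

sorted suffixes:
  #0 SA[0]=15  'aafedgegdcgfbedc'
  #1 SA[1]=3  'adfegadgfdbcaafedgegdcgfbedc'
  #2 SA[2]=8  'adgfdbcaafedgegdcgfbedc'
  #3 SA[3]=16  'afedgegdcgfbedc'
  #4 SA[4]=13  'bcaafedgegdcgfbedc'
  #5 SA[5]=27  'bedc'
  #6 SA[6]=30  'c'
  #7 SA[7]=14  'caafedgegdcgfbedc'
  #8 SA[8]=0  'cgfadfegadgfdbcaafedgegdcgfbedc'
  #9 SA[9]=24  'cgfbedc'
  #10 SA[10]=12  'dbcaafedgegdcgfbedc'
  #11 SA[11]=29  'dc'
  #12 SA[12]=23  'dcgfbedc'
  #13 SA[13]=4  'dfegadgfdbcaafedgegdcgfbedc'
  #14 SA[14]=19  'dgegdcgfbedc'
  #15 SA[15]=9  'dgfdbcaafedgegdcgfbedc'
  #16 SA[16]=28  'edc'
  #17 SA[17]=18  'edgegdcgfbedc'
  #18 SA[18]=6  'egadgfdbcaafedgegdcgfbedc'
  #19 SA[19]=21  'egdcgfbedc'
  #20 SA[20]=2  'fadfegadgfdbcaafedgegdcgfbedc'
  #21 SA[21]=26  'fbedc'
  #22 SA[22]=11  'fdbcaafedgegdcgfbedc'
  #23 SA[23]=17  'fedgegdcgfbedc'
  #24 SA[24]=5  'fegadgfdbcaafedgegdcgfbedc'
  #25 SA[25]=7  'gadgfdbcaafedgegdcgfbedc'
  #26 SA[26]=22  'gdcgfbedc'
  #27 SA[27]=20  'gegdcgfbedc'
  #28 SA[28]=1  'gfadfegadgfdbcaafedgegdcgfbedc'
  #29 SA[29]=25  'gfbedc'
  #30 SA[30]=10  'gfdbcaafedgegdcgfbedc'

[15, 3, 8, 16, 13, 27, 30, 14, 0, 24, 12, 29, 23, 4, 19, 9, 28, 18, 6, 21, 2, 26, 11, 17, 5, 7, 22, 20, 1, 25, 10]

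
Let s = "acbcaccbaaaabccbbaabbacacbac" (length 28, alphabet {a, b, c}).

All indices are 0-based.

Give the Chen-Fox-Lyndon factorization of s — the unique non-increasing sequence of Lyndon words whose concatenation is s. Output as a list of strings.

emit factor 1: 'acbcaccb' (i=0, period=8)
emit factor 2: 'aaaabccbbaabbacacbac' (i=8, period=20)

["acbcaccb", "aaaabccbbaabbacacbac"]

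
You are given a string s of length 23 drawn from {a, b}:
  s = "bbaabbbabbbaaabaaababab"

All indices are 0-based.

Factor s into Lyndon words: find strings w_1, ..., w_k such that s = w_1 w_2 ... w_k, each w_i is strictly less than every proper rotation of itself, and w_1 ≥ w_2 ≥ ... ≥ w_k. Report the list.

["b", "b", "aabbbabbb", "aaabaaababab"]

emit factor 1: 'b' (i=0, period=1)
emit factor 2: 'b' (i=1, period=1)
emit factor 3: 'aabbbabbb' (i=2, period=9)
emit factor 4: 'aaabaaababab' (i=11, period=12)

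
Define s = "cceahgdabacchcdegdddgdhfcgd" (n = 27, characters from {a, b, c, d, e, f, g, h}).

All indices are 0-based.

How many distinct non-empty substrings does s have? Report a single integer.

sorted suffixes:
  #0 SA[0]=7  'abacchcdegdddgdhfcgd'
  #1 SA[1]=9  'acchcdegdddgdhfcgd'
  #2 SA[2]=3  'ahgdabacchcdegdddgdhfcgd'
  #3 SA[3]=8  'bacchcdegdddgdhfcgd'
  #4 SA[4]=0  'cceahgdabacchcdegdddgdhfcgd'
  #5 SA[5]=10  'cchcdegdddgdhfcgd'
  #6 SA[6]=13  'cdegdddgdhfcgd'
  #7 SA[7]=1  'ceahgdabacchcdegdddgdhfcgd'
  #8 SA[8]=24  'cgd'
  #9 SA[9]=11  'chcdegdddgdhfcgd'
  #10 SA[10]=26  'd'
  #11 SA[11]=6  'dabacchcdegdddgdhfcgd'
  #12 SA[12]=17  'dddgdhfcgd'
  #13 SA[13]=18  'ddgdhfcgd'
  #14 SA[14]=14  'degdddgdhfcgd'
  #15 SA[15]=19  'dgdhfcgd'
  #16 SA[16]=21  'dhfcgd'
  #17 SA[17]=2  'eahgdabacchcdegdddgdhfcgd'
  #18 SA[18]=15  'egdddgdhfcgd'
  #19 SA[19]=23  'fcgd'
  #20 SA[20]=25  'gd'
  #21 SA[21]=5  'gdabacchcdegdddgdhfcgd'
  #22 SA[22]=16  'gdddgdhfcgd'
  #23 SA[23]=20  'gdhfcgd'
  #24 SA[24]=12  'hcdegdddgdhfcgd'
  #25 SA[25]=22  'hfcgd'
  #26 SA[26]=4  'hgdabacchcdegdddgdhfcgd'

SA = [7, 9, 3, 8, 0, 10, 13, 1, 24, 11, 26, 6, 17, 18, 14, 19, 21, 2, 15, 23, 25, 5, 16, 20, 12, 22, 4]
[i] adj suffixes → lcp
  [1] 7/9 → 1 ('a')
  [2] 9/3 → 1 ('a')
  [3] 3/8 → 0 ('')
  [4] 8/0 → 0 ('')
  [5] 0/10 → 2 ('cc')
  [6] 10/13 → 1 ('c')
  [7] 13/1 → 1 ('c')
  [8] 1/24 → 1 ('c')
  [9] 24/11 → 1 ('c')
  [10] 11/26 → 0 ('')
  [11] 26/6 → 1 ('d')
  [12] 6/17 → 1 ('d')
  [13] 17/18 → 2 ('dd')
  [14] 18/14 → 1 ('d')
  [15] 14/19 → 1 ('d')
  [16] 19/21 → 1 ('d')
  [17] 21/2 → 0 ('')
  [18] 2/15 → 1 ('e')
  [19] 15/23 → 0 ('')
  [20] 23/25 → 0 ('')
  [21] 25/5 → 2 ('gd')
  [22] 5/16 → 2 ('gd')
  [23] 16/20 → 2 ('gd')
  [24] 20/12 → 0 ('')
  [25] 12/22 → 1 ('h')
  [26] 22/4 → 1 ('h')

n(n+1)/2 = 27·28/2 = 378
Σ LCP = 0 + 1 + 1 + 0 + 0 + 2 + 1 + 1 + 1 + 1 + 0 + 1 + 1 + 2 + 1 + 1 + 1 + 0 + 1 + 0 + 0 + 2 + 2 + 2 + 0 + 1 + 1 = 24
distinct = 378 − 24 = 354

354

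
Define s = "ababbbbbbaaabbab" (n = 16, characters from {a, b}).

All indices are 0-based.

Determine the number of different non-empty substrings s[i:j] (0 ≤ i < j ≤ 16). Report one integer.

sorted suffixes:
  #0 SA[0]=9  'aaabbab'
  #1 SA[1]=10  'aabbab'
  #2 SA[2]=14  'ab'
  #3 SA[3]=0  'ababbbbbbaaabbab'
  #4 SA[4]=11  'abbab'
  #5 SA[5]=2  'abbbbbbaaabbab'
  #6 SA[6]=15  'b'
  #7 SA[7]=8  'baaabbab'
  #8 SA[8]=13  'bab'
  #9 SA[9]=1  'babbbbbbaaabbab'
  #10 SA[10]=7  'bbaaabbab'
  #11 SA[11]=12  'bbab'
  #12 SA[12]=6  'bbbaaabbab'
  #13 SA[13]=5  'bbbbaaabbab'
  #14 SA[14]=4  'bbbbbaaabbab'
  #15 SA[15]=3  'bbbbbbaaabbab'

SA = [9, 10, 14, 0, 11, 2, 15, 8, 13, 1, 7, 12, 6, 5, 4, 3]
i: (SA[i-1],SA[i]) lcp shared
  1: (9,10) 2 'aa'
  2: (10,14) 1 'a'
  3: (14,0) 2 'ab'
  4: (0,11) 2 'ab'
  5: (11,2) 3 'abb'
  6: (2,15) 0 ''
  7: (15,8) 1 'b'
  8: (8,13) 2 'ba'
  9: (13,1) 3 'bab'
  10: (1,7) 1 'b'
  11: (7,12) 3 'bba'
  12: (12,6) 2 'bb'
  13: (6,5) 3 'bbb'
  14: (5,4) 4 'bbbb'
  15: (4,3) 5 'bbbbb'

n(n+1)/2 = 16·17/2 = 136
Σ LCP = 0 + 2 + 1 + 2 + 2 + 3 + 0 + 1 + 2 + 3 + 1 + 3 + 2 + 3 + 4 + 5 = 34
distinct = 136 − 34 = 102

102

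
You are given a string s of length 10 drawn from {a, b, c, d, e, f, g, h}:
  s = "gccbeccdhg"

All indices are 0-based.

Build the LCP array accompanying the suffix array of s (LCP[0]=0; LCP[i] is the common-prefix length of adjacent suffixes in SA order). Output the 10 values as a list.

[0, 0, 1, 2, 1, 0, 0, 0, 1, 0]

sorted suffixes:
  #0 SA[0]=3  'beccdhg'
  #1 SA[1]=2  'cbeccdhg'
  #2 SA[2]=1  'ccbeccdhg'
  #3 SA[3]=5  'ccdhg'
  #4 SA[4]=6  'cdhg'
  #5 SA[5]=7  'dhg'
  #6 SA[6]=4  'eccdhg'
  #7 SA[7]=9  'g'
  #8 SA[8]=0  'gccbeccdhg'
  #9 SA[9]=8  'hg'

SA = [3, 2, 1, 5, 6, 7, 4, 9, 0, 8]
rank  pair      lcp
   1  s[3:],s[2:]  0  ''
   2  s[2:],s[1:]  1  'c'
   3  s[1:],s[5:]  2  'cc'
   4  s[5:],s[6:]  1  'c'
   5  s[6:],s[7:]  0  ''
   6  s[7:],s[4:]  0  ''
   7  s[4:],s[9:]  0  ''
   8  s[9:],s[0:]  1  'g'
   9  s[0:],s[8:]  0  ''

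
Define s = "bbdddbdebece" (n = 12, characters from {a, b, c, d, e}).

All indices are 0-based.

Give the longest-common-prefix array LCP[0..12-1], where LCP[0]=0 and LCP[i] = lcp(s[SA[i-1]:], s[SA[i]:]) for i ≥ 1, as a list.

[0, 1, 2, 1, 0, 0, 1, 2, 1, 0, 1, 1]

sorted suffixes:
  #0 SA[0]=0  'bbdddbdebece'
  #1 SA[1]=1  'bdddbdebece'
  #2 SA[2]=5  'bdebece'
  #3 SA[3]=8  'bece'
  #4 SA[4]=10  'ce'
  #5 SA[5]=4  'dbdebece'
  #6 SA[6]=3  'ddbdebece'
  #7 SA[7]=2  'dddbdebece'
  #8 SA[8]=6  'debece'
  #9 SA[9]=11  'e'
  #10 SA[10]=7  'ebece'
  #11 SA[11]=9  'ece'

SA = [0, 1, 5, 8, 10, 4, 3, 2, 6, 11, 7, 9]
rank  pair      lcp
   1  s[0:],s[1:]  1  'b'
   2  s[1:],s[5:]  2  'bd'
   3  s[5:],s[8:]  1  'b'
   4  s[8:],s[10:]  0  ''
   5  s[10:],s[4:]  0  ''
   6  s[4:],s[3:]  1  'd'
   7  s[3:],s[2:]  2  'dd'
   8  s[2:],s[6:]  1  'd'
   9  s[6:],s[11:]  0  ''
  10  s[11:],s[7:]  1  'e'
  11  s[7:],s[9:]  1  'e'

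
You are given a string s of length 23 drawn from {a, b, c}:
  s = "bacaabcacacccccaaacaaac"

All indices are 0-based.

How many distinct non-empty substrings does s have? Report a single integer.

rank→(start, suffix):
  0 → (19, 'aaac')
  1 → (15, 'aaacaaac')
  2 → (3, 'aabcacacccccaaacaaac')
  3 → (20, 'aac')
  4 → (16, 'aacaaac')
  5 → (4, 'abcacacccccaaacaaac')
  6 → (21, 'ac')
  7 → (17, 'acaaac')
  8 → (1, 'acaabcacacccccaaacaaac')
  9 → (7, 'acacccccaaacaaac')
  10 → (9, 'acccccaaacaaac')
  11 → (0, 'bacaabcacacccccaaacaaac')
  12 → (5, 'bcacacccccaaacaaac')
  13 → (22, 'c')
  14 → (18, 'caaac')
  15 → (14, 'caaacaaac')
  16 → (2, 'caabcacacccccaaacaaac')
  17 → (6, 'cacacccccaaacaaac')
  18 → (8, 'cacccccaaacaaac')
  19 → (13, 'ccaaacaaac')
  20 → (12, 'cccaaacaaac')
  21 → (11, 'ccccaaacaaac')
  22 → (10, 'cccccaaacaaac')

SA = [19, 15, 3, 20, 16, 4, 21, 17, 1, 7, 9, 0, 5, 22, 18, 14, 2, 6, 8, 13, 12, 11, 10]
i: (SA[i-1],SA[i]) lcp shared
  1: (19,15) 4 'aaac'
  2: (15,3) 2 'aa'
  3: (3,20) 2 'aa'
  4: (20,16) 3 'aac'
  5: (16,4) 1 'a'
  6: (4,21) 1 'a'
  7: (21,17) 2 'ac'
  8: (17,1) 4 'acaa'
  9: (1,7) 3 'aca'
  10: (7,9) 2 'ac'
  11: (9,0) 0 ''
  12: (0,5) 1 'b'
  13: (5,22) 0 ''
  14: (22,18) 1 'c'
  15: (18,14) 5 'caaac'
  16: (14,2) 3 'caa'
  17: (2,6) 2 'ca'
  18: (6,8) 3 'cac'
  19: (8,13) 1 'c'
  20: (13,12) 2 'cc'
  21: (12,11) 3 'ccc'
  22: (11,10) 4 'cccc'

n(n+1)/2 = 23·24/2 = 276
Σ LCP = 0 + 4 + 2 + 2 + 3 + 1 + 1 + 2 + 4 + 3 + 2 + 0 + 1 + 0 + 1 + 5 + 3 + 2 + 3 + 1 + 2 + 3 + 4 = 49
distinct = 276 − 49 = 227

227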